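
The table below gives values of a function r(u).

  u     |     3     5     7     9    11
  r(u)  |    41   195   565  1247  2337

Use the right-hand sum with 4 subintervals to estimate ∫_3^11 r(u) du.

8688

Δu = 2.
Sum = 2·[195 + 565 + 1247 + 2337] = 8688.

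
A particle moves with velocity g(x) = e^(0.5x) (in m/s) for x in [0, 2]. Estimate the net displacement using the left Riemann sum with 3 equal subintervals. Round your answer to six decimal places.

Δx = (2 − 0)/3 = 2/3.
Left endpoints: 0, 2/3, 4/3.
g(0) ≈ 1.000000, g(2/3) ≈ 1.395612, g(4/3) ≈ 1.947734.
Sum = Δx · [g(0) + g(2/3) + g(4/3)].
Sum ≈ 2.895564.

2.895564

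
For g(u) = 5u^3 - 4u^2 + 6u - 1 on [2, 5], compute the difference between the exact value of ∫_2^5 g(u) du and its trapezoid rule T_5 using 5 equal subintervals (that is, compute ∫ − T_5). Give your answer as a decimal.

-8.73

Exact integral: ∫_2^5 g(u) du = 665.25.
T_5 = 673.98.
Error = 665.25 − 673.98 = -8.73.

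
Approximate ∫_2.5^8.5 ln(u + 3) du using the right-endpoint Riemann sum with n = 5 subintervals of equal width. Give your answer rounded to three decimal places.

13.142

Δu = (8.5 − 2.5)/5 = 1.2.
Right endpoints: 3.7, 4.9, 6.1, 7.3, 8.5.
f(3.7) ≈ 1.902, f(4.9) ≈ 2.067, f(6.1) ≈ 2.208, f(7.3) ≈ 2.332, f(8.5) ≈ 2.442.
Sum = Δu · [f(3.7) + f(4.9) + f(6.1) + f(7.3) + f(8.5)].
Sum ≈ 13.142.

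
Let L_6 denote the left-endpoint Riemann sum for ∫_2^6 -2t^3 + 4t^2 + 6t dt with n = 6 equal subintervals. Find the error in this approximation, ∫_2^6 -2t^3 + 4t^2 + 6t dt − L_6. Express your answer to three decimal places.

Exact integral: ∫_2^6 f(t) dt ≈ -266.66667.
L_6 ≈ -184.59259.
Error ≈ -266.66667 − (-184.59259) ≈ -82.074.

-82.074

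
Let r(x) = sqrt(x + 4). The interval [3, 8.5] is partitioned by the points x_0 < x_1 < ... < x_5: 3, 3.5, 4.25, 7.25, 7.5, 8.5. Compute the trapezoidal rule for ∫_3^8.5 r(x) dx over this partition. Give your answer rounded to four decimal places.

17.0963

Subinterval widths: 0.5, 0.75, 3, 0.25, 1.
r(3) ≈ 2.6458, r(3.5) ≈ 2.7386, r(4.25) ≈ 2.8723, r(7.25) ≈ 3.3541, r(7.5) ≈ 3.3912, r(8.5) ≈ 3.5355.
On each subinterval the trapezoid contributes (Δx_i/2)·[r(x_{i-1}) + r(x_i)].
Sum ≈ 17.0963.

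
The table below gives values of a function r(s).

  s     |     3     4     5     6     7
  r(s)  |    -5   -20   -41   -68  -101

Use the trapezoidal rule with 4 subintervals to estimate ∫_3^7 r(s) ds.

-182

Δs = 1.
T_4 = (1/2)·[(-5) + 2·(-20) + 2·(-41) + 2·(-68) + (-101)] = -182.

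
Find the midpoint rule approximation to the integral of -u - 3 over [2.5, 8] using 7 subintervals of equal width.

-45.375

Δu = (8 − 2.5)/7 = 11/14.
Midpoints: 81/28, 103/28, 125/28, 5.25, 169/28, 191/28, 213/28.
f(81/28) = -165/28, f(103/28) = -187/28, f(125/28) = -209/28, f(5.25) = -8.25, f(169/28) = -253/28, f(191/28) = -275/28, f(213/28) = -297/28.
Sum = Δu · [f(81/28) + f(103/28) + f(125/28) + ...].
Sum = -45.375.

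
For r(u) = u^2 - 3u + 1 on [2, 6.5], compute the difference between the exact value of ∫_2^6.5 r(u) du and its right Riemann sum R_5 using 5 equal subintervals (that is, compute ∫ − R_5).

-11.745

Exact integral: ∫_2^6.5 r(u) du = 36.
R_5 = 47.745.
Error = 36 − 47.745 = -11.745.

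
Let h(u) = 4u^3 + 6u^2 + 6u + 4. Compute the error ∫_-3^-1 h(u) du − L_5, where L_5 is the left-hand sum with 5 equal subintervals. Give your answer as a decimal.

Exact integral: ∫_-3^-1 h(u) du = -44.
L_5 = -58.56.
Error = -44 − (-58.56) = 14.56.

14.56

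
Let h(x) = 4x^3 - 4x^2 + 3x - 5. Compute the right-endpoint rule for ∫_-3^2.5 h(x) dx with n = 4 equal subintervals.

-6.40234375

Δx = (2.5 − (-3))/4 = 1.375.
Right endpoints: -1.625, -0.25, 1.125, 2.5.
h(-1.625) = -37.6015625, h(-0.25) = -6.0625, h(1.125) = -0.9921875, h(2.5) = 40.
Sum = Δx · [h(-1.625) + h(-0.25) + h(1.125) + h(2.5)].
Sum = -6.40234375.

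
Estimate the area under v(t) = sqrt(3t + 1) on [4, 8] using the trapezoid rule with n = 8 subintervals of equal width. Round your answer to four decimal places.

Δt = (8 − 4)/8 = 0.5.
v(4) ≈ 3.6056, v(4.5) ≈ 3.8079, v(5) ≈ 4.0000, v(5.5) ≈ 4.1833, v(6) ≈ 4.3589, v(6.5) ≈ 4.5277, v(7) ≈ 4.6904, v(7.5) ≈ 4.8477, v(8) ≈ 5.0000.
T_8 = (Δt/2)·[v(t_0) + 2v(t_1) + ... + 2v(t_{7}) + v(t_8)].
Sum ≈ 17.3593.

17.3593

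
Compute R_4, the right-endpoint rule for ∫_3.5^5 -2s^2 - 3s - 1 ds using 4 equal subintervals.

-81.0703125

Δs = (5 − 3.5)/4 = 0.375.
Right endpoints: 3.875, 4.25, 4.625, 5.
f(3.875) = -42.65625, f(4.25) = -49.875, f(4.625) = -57.65625, f(5) = -66.
Sum = Δs · [f(3.875) + f(4.25) + f(4.625) + f(5)].
Sum = -81.0703125.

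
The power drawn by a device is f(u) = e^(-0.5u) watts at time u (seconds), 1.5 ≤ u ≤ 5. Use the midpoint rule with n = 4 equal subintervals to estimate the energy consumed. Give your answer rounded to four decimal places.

Δu = (5 − 1.5)/4 = 0.875.
Midpoints: 1.9375, 2.8125, 3.6875, 4.5625.
f(1.9375) ≈ 0.3796, f(2.8125) ≈ 0.2451, f(3.6875) ≈ 0.1582, f(4.5625) ≈ 0.1022.
Sum = Δu · [f(1.9375) + f(2.8125) + f(3.6875) + f(4.5625)].
Sum ≈ 0.7744.

0.7744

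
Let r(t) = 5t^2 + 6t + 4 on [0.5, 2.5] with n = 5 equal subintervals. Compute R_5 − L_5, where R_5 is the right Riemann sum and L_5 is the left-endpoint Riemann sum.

16.8

R_5 = 60.5.
L_5 = 43.7.
R_5 − L_5 = 16.8.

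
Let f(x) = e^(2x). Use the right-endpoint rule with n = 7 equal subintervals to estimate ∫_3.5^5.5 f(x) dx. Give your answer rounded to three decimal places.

Δx = (5.5 − 3.5)/7 = 2/7.
Right endpoints: 53/14, 57/14, 61/14, 65/14, 69/14, 73/14, 5.5.
f(53/14) ≈ 1941.912, f(57/14) ≈ 3438.729, f(61/14) ≈ 6089.284, f(65/14) ≈ 10782.873, f(69/14) ≈ 19094.256, f(73/14) ≈ 33812.013, f(5.5) ≈ 59874.142.
Sum = Δx · [f(53/14) + f(57/14) + f(61/14) + ...].
Sum ≈ 38580.917.

38580.917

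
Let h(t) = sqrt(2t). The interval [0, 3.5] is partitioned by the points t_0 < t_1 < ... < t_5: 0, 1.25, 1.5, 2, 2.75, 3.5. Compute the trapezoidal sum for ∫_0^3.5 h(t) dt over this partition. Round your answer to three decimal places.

Subinterval widths: 1.25, 0.25, 0.5, 0.75, 0.75.
h(0) ≈ 0.000, h(1.25) ≈ 1.581, h(1.5) ≈ 1.732, h(2) ≈ 2.000, h(2.75) ≈ 2.345, h(3.5) ≈ 2.646.
On each subinterval the trapezoid contributes (Δt_i/2)·[h(t_{i-1}) + h(t_i)].
Sum ≈ 5.836.

5.836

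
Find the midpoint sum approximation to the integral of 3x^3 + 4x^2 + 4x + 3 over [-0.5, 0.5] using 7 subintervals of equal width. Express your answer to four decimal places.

3.3265

Δx = (0.5 − (-0.5))/7 = 1/7.
Midpoints: -3/7, -2/7, -1/7, 0, 1/7, 2/7, 3/7.
f(-3/7) = 612/343, f(-2/7) = 725/343, f(-1/7) = 858/343, f(0) = 3, f(1/7) = 1256/343, f(2/7) = 1557/343, f(3/7) = 1950/343.
Sum = Δx · [f(-3/7) + f(-2/7) + f(-1/7) + ...].
Sum ≈ 3.3265.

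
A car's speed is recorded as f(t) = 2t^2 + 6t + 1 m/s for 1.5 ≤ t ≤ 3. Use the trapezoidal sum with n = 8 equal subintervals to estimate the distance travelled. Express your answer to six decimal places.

37.517578

Δt = (3 − 1.5)/8 = 0.1875.
f(1.5) = 14.5, f(1.6875) = 16.8203125, f(1.875) = 19.28125, f(2.0625) = 21.8828125, f(2.25) = 24.625, f(2.4375) = 27.5078125, f(2.625) = 30.53125, f(2.8125) = 33.6953125, f(3) = 37.
T_8 = (Δt/2)·[f(t_0) + 2f(t_1) + ... + 2f(t_{7}) + f(t_8)].
Sum ≈ 37.517578.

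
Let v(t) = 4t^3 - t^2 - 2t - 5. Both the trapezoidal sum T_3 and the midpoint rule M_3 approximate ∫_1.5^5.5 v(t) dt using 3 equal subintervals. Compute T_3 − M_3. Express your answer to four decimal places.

72.8889

T_3 ≈ 856.259259.
M_3 ≈ 783.370370.
T_3 − M_3 ≈ 72.8889.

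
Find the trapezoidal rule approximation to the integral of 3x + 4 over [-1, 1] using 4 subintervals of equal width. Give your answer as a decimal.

Δx = (1 − (-1))/4 = 0.5.
f(-1) = 1, f(-0.5) = 2.5, f(0) = 4, f(0.5) = 5.5, f(1) = 7.
T_4 = (Δx/2)·[f(x_0) + 2f(x_1) + 2f(x_2) + 2f(x_3) + f(x_4)].
Sum = 8.

8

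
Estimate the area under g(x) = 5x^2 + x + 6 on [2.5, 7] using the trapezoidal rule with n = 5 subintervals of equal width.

597.0375

Δx = (7 − 2.5)/5 = 0.9.
g(2.5) = 39.75, g(3.4) = 67.2, g(4.3) = 102.75, g(5.2) = 146.4, g(6.1) = 198.15, g(7) = 258.
T_5 = (Δx/2)·[g(x_0) + 2g(x_1) + ... + 2g(x_{4}) + g(x_5)].
Sum = 597.0375.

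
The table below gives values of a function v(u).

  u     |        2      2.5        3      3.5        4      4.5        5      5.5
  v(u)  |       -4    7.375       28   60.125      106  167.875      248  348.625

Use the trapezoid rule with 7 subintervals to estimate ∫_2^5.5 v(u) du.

394.84375

Δu = 0.5.
T_7 = (0.5/2)·[(-4) + 2·7.375 + 2·28 + 2·60.125 + 2·106 + 2·167.875 + 2·248 + 348.625] = 394.84375.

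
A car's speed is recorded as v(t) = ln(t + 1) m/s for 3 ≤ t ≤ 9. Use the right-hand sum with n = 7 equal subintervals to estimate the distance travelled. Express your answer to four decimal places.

Δt = (9 − 3)/7 = 6/7.
Right endpoints: 27/7, 33/7, 39/7, 45/7, 51/7, 57/7, 9.
v(27/7) ≈ 1.5805, v(33/7) ≈ 1.7430, v(39/7) ≈ 1.8827, v(45/7) ≈ 2.0053, v(51/7) ≈ 2.1145, v(57/7) ≈ 2.2130, v(9) ≈ 2.3026.
Sum = Δt · [v(27/7) + v(33/7) + v(39/7) + ...].
Sum ≈ 11.8642.

11.8642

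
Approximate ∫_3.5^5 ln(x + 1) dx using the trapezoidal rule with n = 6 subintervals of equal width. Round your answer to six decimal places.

2.481919

Δx = (5 − 3.5)/6 = 0.25.
f(3.5) ≈ 1.504077, f(3.75) ≈ 1.558145, f(4) ≈ 1.609438, f(4.25) ≈ 1.658228, f(4.5) ≈ 1.704748, f(4.75) ≈ 1.749200, f(5) ≈ 1.791759.
T_6 = (Δx/2)·[f(x_0) + 2f(x_1) + ... + 2f(x_{5}) + f(x_6)].
Sum ≈ 2.481919.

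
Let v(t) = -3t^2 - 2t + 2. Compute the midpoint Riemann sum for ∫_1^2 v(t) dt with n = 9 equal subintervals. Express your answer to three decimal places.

Δt = (2 − 1)/9 = 1/9.
Midpoints: 19/18, 7/6, 23/18, 25/18, 1.5, 29/18, 31/18, 11/6, 35/18.
v(19/18) = -373/108, v(7/6) = -53/12, v(23/18) = -589/108, v(25/18) = -709/108, v(1.5) = -7.75, v(29/18) = -973/108, v(31/18) = -1117/108, v(11/6) = -11.75, v(35/18) = -1429/108.
Sum = Δt · [v(19/18) + v(7/6) + v(23/18) + ...].
Sum ≈ -7.997.

-7.997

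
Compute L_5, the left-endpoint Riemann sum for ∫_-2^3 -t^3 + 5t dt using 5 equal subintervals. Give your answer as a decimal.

0

Δt = (3 − (-2))/5 = 1.
Left endpoints: -2, -1, 0, 1, 2.
f(-2) = -2, f(-1) = -4, f(0) = 0, f(1) = 4, f(2) = 2.
Sum = Δt · [f(-2) + f(-1) + f(0) + f(1) + f(2)].
Sum = 0.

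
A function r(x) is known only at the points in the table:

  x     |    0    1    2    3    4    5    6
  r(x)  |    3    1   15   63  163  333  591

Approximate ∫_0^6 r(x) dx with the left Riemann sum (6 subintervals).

Δx = 1.
Sum = 1·[3 + 1 + 15 + 63 + 163 + 333] = 578.

578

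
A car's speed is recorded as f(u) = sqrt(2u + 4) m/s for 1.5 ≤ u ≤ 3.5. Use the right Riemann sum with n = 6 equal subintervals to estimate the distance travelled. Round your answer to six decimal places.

6.098642

Δu = (3.5 − 1.5)/6 = 1/3.
Right endpoints: 11/6, 13/6, 2.5, 17/6, 19/6, 3.5.
f(11/6) ≈ 2.768875, f(13/6) ≈ 2.886751, f(2.5) ≈ 3.000000, f(17/6) ≈ 3.109126, f(19/6) ≈ 3.214550, f(3.5) ≈ 3.316625.
Sum = Δu · [f(11/6) + f(13/6) + f(2.5) + ...].
Sum ≈ 6.098642.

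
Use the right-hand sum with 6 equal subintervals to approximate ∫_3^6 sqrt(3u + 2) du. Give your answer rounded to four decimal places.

Δu = (6 − 3)/6 = 0.5.
Right endpoints: 3.5, 4, 4.5, 5, 5.5, 6.
f(3.5) ≈ 3.5355, f(4) ≈ 3.7417, f(4.5) ≈ 3.9370, f(5) ≈ 4.1231, f(5.5) ≈ 4.3012, f(6) ≈ 4.4721.
Sum = Δu · [f(3.5) + f(4) + f(4.5) + ...].
Sum ≈ 12.0553.

12.0553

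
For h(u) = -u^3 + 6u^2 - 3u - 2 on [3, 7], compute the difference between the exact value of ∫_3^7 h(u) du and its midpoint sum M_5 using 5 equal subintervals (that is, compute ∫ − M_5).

Exact integral: ∫_3^7 h(u) du = -16.
M_5 = -14.08.
Error = -16 − (-14.08) = -1.92.

-1.92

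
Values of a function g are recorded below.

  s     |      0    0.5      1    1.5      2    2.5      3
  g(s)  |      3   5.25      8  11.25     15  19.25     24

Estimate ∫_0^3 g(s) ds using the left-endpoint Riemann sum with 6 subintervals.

30.875

Δs = 0.5.
Sum = 0.5·[3 + 5.25 + 8 + 11.25 + 15 + 19.25] = 30.875.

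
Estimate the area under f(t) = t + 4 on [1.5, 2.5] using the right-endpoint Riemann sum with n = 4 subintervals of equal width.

Δt = (2.5 − 1.5)/4 = 0.25.
Right endpoints: 1.75, 2, 2.25, 2.5.
f(1.75) = 5.75, f(2) = 6, f(2.25) = 6.25, f(2.5) = 6.5.
Sum = Δt · [f(1.75) + f(2) + f(2.25) + f(2.5)].
Sum = 6.125.

6.125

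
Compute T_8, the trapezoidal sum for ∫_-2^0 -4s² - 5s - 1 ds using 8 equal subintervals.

-2.75

Δs = (0 − (-2))/8 = 0.25.
f(-2) = -7, f(-1.75) = -4.5, f(-1.5) = -2.5, f(-1.25) = -1, f(-1) = 0, f(-0.75) = 0.5, f(-0.5) = 0.5, f(-0.25) = 0, f(0) = -1.
T_8 = (Δs/2)·[f(s_0) + 2f(s_1) + ... + 2f(s_{7}) + f(s_8)].
Sum = -2.75.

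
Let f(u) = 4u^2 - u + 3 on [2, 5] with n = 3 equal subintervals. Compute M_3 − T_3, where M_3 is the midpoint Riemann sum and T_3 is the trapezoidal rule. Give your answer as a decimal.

M_3 = 153.5.
T_3 = 156.5.
M_3 − T_3 = -3.

-3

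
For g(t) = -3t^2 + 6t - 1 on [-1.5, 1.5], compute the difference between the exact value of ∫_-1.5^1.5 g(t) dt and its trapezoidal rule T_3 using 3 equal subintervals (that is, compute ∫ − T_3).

1.5

Exact integral: ∫_-1.5^1.5 g(t) dt = -9.75.
T_3 = -11.25.
Error = -9.75 − (-11.25) = 1.5.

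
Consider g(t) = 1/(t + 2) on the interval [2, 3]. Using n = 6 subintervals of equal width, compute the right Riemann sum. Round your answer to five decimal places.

Δt = (3 − 2)/6 = 1/6.
Right endpoints: 13/6, 7/3, 2.5, 8/3, 17/6, 3.
g(13/6) = 0.24, g(7/3) = 3/13, g(2.5) = 2/9, g(8/3) = 3/14, g(17/6) = 6/29, g(3) = 0.2.
Sum = Δt · [g(13/6) + g(7/3) + g(2.5) + ...].
Sum ≈ 0.21903.

0.21903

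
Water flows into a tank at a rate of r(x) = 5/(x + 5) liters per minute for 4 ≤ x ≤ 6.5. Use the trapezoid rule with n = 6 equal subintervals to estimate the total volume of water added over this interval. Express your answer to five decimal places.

Δx = (6.5 − 4)/6 = 5/12.
r(4) = 5/9, r(53/12) = 60/113, r(29/6) = 30/59, r(5.25) = 20/41, r(17/3) = 0.46875, r(73/12) = 60/133, r(6.5) = 10/23.
T_6 = (Δx/2)·[r(x_0) + 2r(x_1) + ... + 2r(x_{5}) + r(x_6)].
Sum ≈ 1.22596.

1.22596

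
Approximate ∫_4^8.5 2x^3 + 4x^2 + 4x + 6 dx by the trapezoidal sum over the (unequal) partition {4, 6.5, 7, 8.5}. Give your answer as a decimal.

3476.8125

Subinterval widths: 2.5, 0.5, 1.5.
f(4) = 214, f(6.5) = 750.25, f(7) = 916, f(8.5) = 1557.25.
On each subinterval the trapezoid contributes (Δx_i/2)·[f(x_{i-1}) + f(x_i)].
Sum = 3476.8125.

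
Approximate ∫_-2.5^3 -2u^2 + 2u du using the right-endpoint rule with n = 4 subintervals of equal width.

Δu = (3 − (-2.5))/4 = 1.375.
Right endpoints: -1.125, 0.25, 1.625, 3.
f(-1.125) = -4.78125, f(0.25) = 0.375, f(1.625) = -2.03125, f(3) = -12.
Sum = Δu · [f(-1.125) + f(0.25) + f(1.625) + f(3)].
Sum = -25.3515625.

-25.3515625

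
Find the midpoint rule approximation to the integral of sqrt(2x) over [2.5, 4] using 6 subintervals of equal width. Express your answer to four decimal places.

3.8159

Δx = (4 − 2.5)/6 = 0.25.
Midpoints: 2.625, 2.875, 3.125, 3.375, 3.625, 3.875.
f(2.625) ≈ 2.2913, f(2.875) ≈ 2.3979, f(3.125) ≈ 2.5000, f(3.375) ≈ 2.5981, f(3.625) ≈ 2.6926, f(3.875) ≈ 2.7839.
Sum = Δx · [f(2.625) + f(2.875) + f(3.125) + ...].
Sum ≈ 3.8159.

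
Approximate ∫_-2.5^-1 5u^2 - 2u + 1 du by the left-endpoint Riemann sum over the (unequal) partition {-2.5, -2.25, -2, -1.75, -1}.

38.125

Subinterval widths: 0.25, 0.25, 0.25, 0.75.
Left endpoints: -2.5, -2.25, -2, -1.75.
f(-2.5) = 37.25, f(-2.25) = 30.8125, f(-2) = 25, f(-1.75) = 19.8125.
Sum = Σ Δu_i · f(u_i).
Sum = 38.125.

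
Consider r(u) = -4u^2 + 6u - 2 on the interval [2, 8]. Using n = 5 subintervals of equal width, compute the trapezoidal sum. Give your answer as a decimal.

-509.76

Δu = (8 − 2)/5 = 1.2.
r(2) = -6, r(3.2) = -23.76, r(4.4) = -53.04, r(5.6) = -93.84, r(6.8) = -146.16, r(8) = -210.
T_5 = (Δu/2)·[r(u_0) + 2r(u_1) + ... + 2r(u_{4}) + r(u_5)].
Sum = -509.76.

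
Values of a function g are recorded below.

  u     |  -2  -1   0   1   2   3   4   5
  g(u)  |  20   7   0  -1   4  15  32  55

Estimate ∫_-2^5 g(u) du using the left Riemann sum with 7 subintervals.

77

Δu = 1.
Sum = 1·[20 + 7 + 0 + (-1) + 4 + 15 + 32] = 77.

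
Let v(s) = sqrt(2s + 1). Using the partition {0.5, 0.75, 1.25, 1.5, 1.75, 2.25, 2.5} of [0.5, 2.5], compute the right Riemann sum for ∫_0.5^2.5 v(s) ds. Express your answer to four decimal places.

4.1460

Subinterval widths: 0.25, 0.5, 0.25, 0.25, 0.5, 0.25.
Right endpoints: 0.75, 1.25, 1.5, 1.75, 2.25, 2.5.
v(0.75) ≈ 1.5811, v(1.25) ≈ 1.8708, v(1.5) ≈ 2.0000, v(1.75) ≈ 2.1213, v(2.25) ≈ 2.3452, v(2.5) ≈ 2.4495.
Sum = Σ Δs_i · v(s_i).
Sum ≈ 4.1460.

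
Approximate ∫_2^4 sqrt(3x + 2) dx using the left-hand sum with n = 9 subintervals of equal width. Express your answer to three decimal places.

6.510

Δx = (4 − 2)/9 = 2/9.
Left endpoints: 2, 20/9, 22/9, 8/3, 26/9, 28/9, 10/3, 32/9, 34/9.
f(2) ≈ 2.828, f(20/9) ≈ 2.944, f(22/9) ≈ 3.055, f(8/3) ≈ 3.162, f(26/9) ≈ 3.266, f(28/9) ≈ 3.367, f(10/3) ≈ 3.464, f(32/9) ≈ 3.559, f(34/9) ≈ 3.651.
Sum = Δx · [f(2) + f(20/9) + f(22/9) + ...].
Sum ≈ 6.510.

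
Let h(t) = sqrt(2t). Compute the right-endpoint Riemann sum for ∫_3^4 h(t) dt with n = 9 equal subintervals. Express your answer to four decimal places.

2.6645

Δt = (4 − 3)/9 = 1/9.
Right endpoints: 28/9, 29/9, 10/3, 31/9, 32/9, 11/3, 34/9, 35/9, 4.
h(28/9) ≈ 2.4944, h(29/9) ≈ 2.5386, h(10/3) ≈ 2.5820, h(31/9) ≈ 2.6247, h(32/9) ≈ 2.6667, h(11/3) ≈ 2.7080, h(34/9) ≈ 2.7487, h(35/9) ≈ 2.7889, h(4) ≈ 2.8284.
Sum = Δt · [h(28/9) + h(29/9) + h(10/3) + ...].
Sum ≈ 2.6645.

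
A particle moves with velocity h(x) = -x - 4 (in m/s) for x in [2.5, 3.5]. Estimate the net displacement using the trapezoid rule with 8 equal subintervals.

Δx = (3.5 − 2.5)/8 = 0.125.
h(2.5) = -6.5, h(2.625) = -6.625, h(2.75) = -6.75, h(2.875) = -6.875, h(3) = -7, h(3.125) = -7.125, h(3.25) = -7.25, h(3.375) = -7.375, h(3.5) = -7.5.
T_8 = (Δx/2)·[h(x_0) + 2h(x_1) + ... + 2h(x_{7}) + h(x_8)].
Sum = -7.

-7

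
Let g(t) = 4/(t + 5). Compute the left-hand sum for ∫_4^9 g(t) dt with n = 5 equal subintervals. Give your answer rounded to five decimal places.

1.84911

Δt = (9 − 4)/5 = 1.
Left endpoints: 4, 5, 6, 7, 8.
g(4) = 4/9, g(5) = 0.4, g(6) = 4/11, g(7) = 1/3, g(8) = 4/13.
Sum = Δt · [g(4) + g(5) + g(6) + g(7) + g(8)].
Sum ≈ 1.84911.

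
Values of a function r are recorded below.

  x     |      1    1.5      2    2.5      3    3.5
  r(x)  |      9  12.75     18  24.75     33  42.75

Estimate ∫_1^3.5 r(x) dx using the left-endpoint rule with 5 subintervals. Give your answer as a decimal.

Δx = 0.5.
Sum = 0.5·[9 + 12.75 + 18 + 24.75 + 33] = 48.75.

48.75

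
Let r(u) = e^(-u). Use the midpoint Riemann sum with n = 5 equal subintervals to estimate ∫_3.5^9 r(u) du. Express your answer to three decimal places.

Δu = (9 − 3.5)/5 = 1.1.
Midpoints: 4.05, 5.15, 6.25, 7.35, 8.45.
r(4.05) ≈ 0.017, r(5.15) ≈ 0.006, r(6.25) ≈ 0.002, r(7.35) ≈ 0.001, r(8.45) ≈ 0.000.
Sum = Δu · [r(4.05) + r(5.15) + r(6.25) + r(7.35) + r(8.45)].
Sum ≈ 0.029.

0.029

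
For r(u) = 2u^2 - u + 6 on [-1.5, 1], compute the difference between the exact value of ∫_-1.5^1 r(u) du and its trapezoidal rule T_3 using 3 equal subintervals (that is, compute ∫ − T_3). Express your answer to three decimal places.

Exact integral: ∫_-1.5^1 r(u) du ≈ 18.54167.
T_3 ≈ 19.12037.
Error ≈ 18.54167 − 19.12037 ≈ -0.579.

-0.579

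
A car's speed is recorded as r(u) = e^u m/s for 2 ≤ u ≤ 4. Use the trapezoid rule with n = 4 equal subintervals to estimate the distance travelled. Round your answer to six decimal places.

48.188543

Δu = (4 − 2)/4 = 0.5.
r(2) ≈ 7.389056, r(2.5) ≈ 12.182494, r(3) ≈ 20.085537, r(3.5) ≈ 33.115452, r(4) ≈ 54.598150.
T_4 = (Δu/2)·[r(u_0) + 2r(u_1) + 2r(u_2) + 2r(u_3) + r(u_4)].
Sum ≈ 48.188543.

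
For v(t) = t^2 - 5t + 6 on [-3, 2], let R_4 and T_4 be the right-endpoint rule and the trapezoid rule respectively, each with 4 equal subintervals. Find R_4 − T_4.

R_4 = 36.71875.
T_4 = 55.46875.
R_4 − T_4 = -18.75.

-18.75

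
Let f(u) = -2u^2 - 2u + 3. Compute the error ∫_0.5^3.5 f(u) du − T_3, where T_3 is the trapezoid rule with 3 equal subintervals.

1

Exact integral: ∫_0.5^3.5 f(u) du = -31.5.
T_3 = -32.5.
Error = -31.5 − (-32.5) = 1.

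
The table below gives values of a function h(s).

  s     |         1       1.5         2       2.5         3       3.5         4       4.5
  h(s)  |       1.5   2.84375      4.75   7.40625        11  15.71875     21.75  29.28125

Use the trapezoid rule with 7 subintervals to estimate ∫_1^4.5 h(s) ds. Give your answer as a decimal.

Δs = 0.5.
T_7 = (0.5/2)·[1.5 + 2·2.84375 + 2·4.75 + 2·7.40625 + 2·11 + 2·15.71875 + 2·21.75 + 29.28125] = 39.4296875.

39.4296875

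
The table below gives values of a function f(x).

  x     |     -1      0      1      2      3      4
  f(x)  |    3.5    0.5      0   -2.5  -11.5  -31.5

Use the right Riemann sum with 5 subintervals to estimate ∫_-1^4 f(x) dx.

Δx = 1.
Sum = 1·[0.5 + 0 + (-2.5) + (-11.5) + (-31.5)] = -45.

-45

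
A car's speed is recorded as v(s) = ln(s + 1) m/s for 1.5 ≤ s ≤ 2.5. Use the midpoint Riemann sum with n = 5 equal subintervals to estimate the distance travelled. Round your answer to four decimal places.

Δs = (2.5 − 1.5)/5 = 0.2.
Midpoints: 1.6, 1.8, 2, 2.2, 2.4.
v(1.6) ≈ 0.9555, v(1.8) ≈ 1.0296, v(2) ≈ 1.0986, v(2.2) ≈ 1.1632, v(2.4) ≈ 1.2238.
Sum = Δs · [v(1.6) + v(1.8) + v(2) + v(2.2) + v(2.4)].
Sum ≈ 1.0941.

1.0941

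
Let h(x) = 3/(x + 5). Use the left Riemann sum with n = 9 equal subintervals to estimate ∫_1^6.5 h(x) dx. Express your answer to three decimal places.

2.027

Δx = (6.5 − 1)/9 = 11/18.
Left endpoints: 1, 29/18, 20/9, 17/6, 31/9, 73/18, 14/3, 95/18, 53/9.
h(1) = 0.5, h(29/18) = 54/119, h(20/9) = 27/65, h(17/6) = 18/47, h(31/9) = 27/76, h(73/18) = 54/163, h(14/3) = 9/29, h(95/18) = 54/185, h(53/9) = 27/98.
Sum = Δx · [h(1) + h(29/18) + h(20/9) + ...].
Sum ≈ 2.027.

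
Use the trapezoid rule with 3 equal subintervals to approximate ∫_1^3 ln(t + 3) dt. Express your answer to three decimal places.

Δt = (3 − 1)/3 = 2/3.
f(1) ≈ 1.386, f(5/3) ≈ 1.540, f(7/3) ≈ 1.674, f(3) ≈ 1.792.
T_3 = (Δt/2)·[f(t_0) + 2f(t_1) + 2f(t_2) + f(t_3)].
Sum ≈ 3.202.

3.202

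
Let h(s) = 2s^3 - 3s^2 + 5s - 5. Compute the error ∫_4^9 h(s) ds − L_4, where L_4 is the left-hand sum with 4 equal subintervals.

678.125

Exact integral: ∫_4^9 h(s) ds = 2625.
L_4 = 1946.875.
Error = 2625 − 1946.875 = 678.125.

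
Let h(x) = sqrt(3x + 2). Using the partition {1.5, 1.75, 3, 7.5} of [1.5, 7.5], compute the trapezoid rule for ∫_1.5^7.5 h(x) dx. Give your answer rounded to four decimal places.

Subinterval widths: 0.25, 1.25, 4.5.
h(1.5) ≈ 2.5495, h(1.75) ≈ 2.6926, h(3) ≈ 3.3166, h(7.5) ≈ 4.9497.
On each subinterval the trapezoid contributes (Δx_i/2)·[h(x_{i-1}) + h(x_i)].
Sum ≈ 23.0104.

23.0104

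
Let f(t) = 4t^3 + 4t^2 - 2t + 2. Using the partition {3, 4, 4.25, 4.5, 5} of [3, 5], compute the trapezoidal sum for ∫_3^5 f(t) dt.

Subinterval widths: 1, 0.25, 0.25, 0.5.
f(3) = 140, f(4) = 314, f(4.25) = 372.8125, f(4.5) = 438.5, f(5) = 592.
On each subinterval the trapezoid contributes (Δt_i/2)·[f(t_{i-1}) + f(t_i)].
Sum = 671.890625.

671.890625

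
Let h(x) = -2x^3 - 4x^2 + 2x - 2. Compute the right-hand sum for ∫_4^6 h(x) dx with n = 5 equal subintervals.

Δx = (6 − 4)/5 = 0.4.
Right endpoints: 4.4, 4.8, 5.2, 5.6, 6.
h(4.4) = -241.008, h(4.8) = -305.744, h(5.2) = -380.976, h(5.6) = -467.472, h(6) = -566.
Sum = Δx · [h(4.4) + h(4.8) + h(5.2) + h(5.6) + h(6)].
Sum = -784.48.

-784.48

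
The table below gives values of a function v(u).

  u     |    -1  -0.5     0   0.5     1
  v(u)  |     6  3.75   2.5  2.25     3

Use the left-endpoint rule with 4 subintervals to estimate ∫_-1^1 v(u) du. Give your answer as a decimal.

7.25

Δu = 0.5.
Sum = 0.5·[6 + 3.75 + 2.5 + 2.25] = 7.25.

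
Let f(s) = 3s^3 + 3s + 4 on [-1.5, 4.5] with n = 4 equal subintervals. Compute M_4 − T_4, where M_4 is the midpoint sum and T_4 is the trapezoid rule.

-45.5625

M_4 = 339.5625.
T_4 = 385.125.
M_4 − T_4 = -45.5625.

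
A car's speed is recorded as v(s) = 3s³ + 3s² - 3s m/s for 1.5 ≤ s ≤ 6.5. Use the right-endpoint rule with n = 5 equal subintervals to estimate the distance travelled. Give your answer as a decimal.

Δs = (6.5 − 1.5)/5 = 1.
Right endpoints: 2.5, 3.5, 4.5, 5.5, 6.5.
v(2.5) = 58.125, v(3.5) = 154.875, v(4.5) = 320.625, v(5.5) = 573.375, v(6.5) = 931.125.
Sum = Δs · [v(2.5) + v(3.5) + v(4.5) + v(5.5) + v(6.5)].
Sum = 2038.125.

2038.125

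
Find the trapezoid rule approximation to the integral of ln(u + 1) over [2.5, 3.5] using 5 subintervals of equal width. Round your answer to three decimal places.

Δu = (3.5 − 2.5)/5 = 0.2.
f(2.5) ≈ 1.253, f(2.7) ≈ 1.308, f(2.9) ≈ 1.361, f(3.1) ≈ 1.411, f(3.3) ≈ 1.459, f(3.5) ≈ 1.504.
T_5 = (Δu/2)·[f(u_0) + 2f(u_1) + ... + 2f(u_{4}) + f(u_5)].
Sum ≈ 1.383.

1.383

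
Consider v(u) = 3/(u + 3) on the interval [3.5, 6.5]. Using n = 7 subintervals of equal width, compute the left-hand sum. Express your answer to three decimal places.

1.170

Δu = (6.5 − 3.5)/7 = 3/7.
Left endpoints: 3.5, 55/14, 61/14, 67/14, 73/14, 79/14, 85/14.
v(3.5) = 6/13, v(55/14) = 42/97, v(61/14) = 42/103, v(67/14) = 42/109, v(73/14) = 42/115, v(79/14) = 42/121, v(85/14) = 42/127.
Sum = Δu · [v(3.5) + v(55/14) + v(61/14) + ...].
Sum ≈ 1.170.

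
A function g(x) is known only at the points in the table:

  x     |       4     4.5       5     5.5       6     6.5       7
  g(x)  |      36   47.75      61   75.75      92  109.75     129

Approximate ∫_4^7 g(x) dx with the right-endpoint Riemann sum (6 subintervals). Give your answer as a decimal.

257.625

Δx = 0.5.
Sum = 0.5·[47.75 + 61 + 75.75 + 92 + 109.75 + 129] = 257.625.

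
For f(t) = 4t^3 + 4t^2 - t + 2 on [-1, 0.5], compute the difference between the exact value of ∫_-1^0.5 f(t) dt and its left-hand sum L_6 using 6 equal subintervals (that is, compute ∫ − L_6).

-0.015625

Exact integral: ∫_-1^0.5 f(t) dt = 3.9375.
L_6 = 3.953125.
Error = 3.9375 − 3.953125 = -0.015625.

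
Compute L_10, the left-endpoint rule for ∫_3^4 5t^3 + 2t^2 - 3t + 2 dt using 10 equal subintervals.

Δt = (4 − 3)/10 = 0.1.
Left endpoints: 3, 3.1, 3.2, 3.3, 3.4, 3.5, 3.6, 3.7, 3.8, 3.9.
f(3) = 146, f(3.1) = 160.875, f(3.2) = 176.72, f(3.3) = 193.565, f(3.4) = 211.44, f(3.5) = 230.375, f(3.6) = 250.4, f(3.7) = 271.545, f(3.8) = 293.84, f(3.9) = 317.315.
Sum = Δt · [f(3) + f(3.1) + f(3.2) + ...].
Sum = 225.2075.

225.2075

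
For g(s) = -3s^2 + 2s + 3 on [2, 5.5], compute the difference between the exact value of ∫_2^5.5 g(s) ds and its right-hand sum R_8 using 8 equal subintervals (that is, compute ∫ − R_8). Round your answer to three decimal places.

Exact integral: ∫_2^5.5 g(s) ds = -121.625.
R_8 ≈ -137.65527.
Error ≈ -121.625 − (-137.65527) ≈ 16.030.

16.030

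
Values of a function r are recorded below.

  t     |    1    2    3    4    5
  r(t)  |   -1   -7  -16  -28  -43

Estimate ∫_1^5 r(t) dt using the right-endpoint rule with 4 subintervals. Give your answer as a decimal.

-94

Δt = 1.
Sum = 1·[(-7) + (-16) + (-28) + (-43)] = -94.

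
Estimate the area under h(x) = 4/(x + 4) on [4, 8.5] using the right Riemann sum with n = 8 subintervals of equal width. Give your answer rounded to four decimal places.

Δx = (8.5 − 4)/8 = 0.5625.
Right endpoints: 4.5625, 5.125, 5.6875, 6.25, 6.8125, 7.375, 7.9375, 8.5.
h(4.5625) = 64/137, h(5.125) = 32/73, h(5.6875) = 64/155, h(6.25) = 16/41, h(6.8125) = 64/173, h(7.375) = 32/91, h(7.9375) = 64/191, h(8.5) = 0.32.
Sum = Δx · [h(4.5625) + h(5.125) + h(5.6875) + ...].
Sum ≈ 1.7355.

1.7355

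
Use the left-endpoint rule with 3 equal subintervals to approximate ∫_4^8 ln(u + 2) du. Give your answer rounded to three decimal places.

Δu = (8 − 4)/3 = 4/3.
Left endpoints: 4, 16/3, 20/3.
f(4) ≈ 1.792, f(16/3) ≈ 1.992, f(20/3) ≈ 2.159.
Sum = Δu · [f(4) + f(16/3) + f(20/3)].
Sum ≈ 7.925.

7.925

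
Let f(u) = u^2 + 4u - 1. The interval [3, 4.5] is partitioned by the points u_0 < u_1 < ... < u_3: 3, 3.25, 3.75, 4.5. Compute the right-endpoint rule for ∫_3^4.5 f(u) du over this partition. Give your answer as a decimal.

Subinterval widths: 0.25, 0.5, 0.75.
Right endpoints: 3.25, 3.75, 4.5.
f(3.25) = 22.5625, f(3.75) = 28.0625, f(4.5) = 37.25.
Sum = Σ Δu_i · f(u_i).
Sum = 47.609375.

47.609375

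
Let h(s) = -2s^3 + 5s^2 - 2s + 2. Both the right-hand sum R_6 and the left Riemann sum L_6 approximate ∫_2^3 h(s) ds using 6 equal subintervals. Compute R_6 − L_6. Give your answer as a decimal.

-2.5

R_6 ≈ -5.129630.
L_6 ≈ -2.629630.
R_6 − L_6 = -2.5.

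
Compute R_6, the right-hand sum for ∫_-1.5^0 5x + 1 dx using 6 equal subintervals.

-3.1875

Δx = (0 − (-1.5))/6 = 0.25.
Right endpoints: -1.25, -1, -0.75, -0.5, -0.25, 0.
f(-1.25) = -5.25, f(-1) = -4, f(-0.75) = -2.75, f(-0.5) = -1.5, f(-0.25) = -0.25, f(0) = 1.
Sum = Δx · [f(-1.25) + f(-1) + f(-0.75) + ...].
Sum = -3.1875.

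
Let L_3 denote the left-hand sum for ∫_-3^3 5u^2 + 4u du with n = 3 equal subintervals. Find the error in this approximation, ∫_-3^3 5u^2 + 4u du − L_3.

Exact integral: ∫_-3^3 f(u) du = 90.
L_3 = 86.
Error = 90 − 86 = 4.

4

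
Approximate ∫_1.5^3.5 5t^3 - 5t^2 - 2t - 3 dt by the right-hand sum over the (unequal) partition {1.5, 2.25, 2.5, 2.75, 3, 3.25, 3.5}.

125.60546875

Subinterval widths: 0.75, 0.25, 0.25, 0.25, 0.25, 0.25.
Right endpoints: 2.25, 2.5, 2.75, 3, 3.25, 3.5.
f(2.25) = 24.140625, f(2.5) = 38.875, f(2.75) = 57.671875, f(3) = 81, f(3.25) = 109.328125, f(3.5) = 143.125.
Sum = Σ Δt_i · f(t_i).
Sum = 125.60546875.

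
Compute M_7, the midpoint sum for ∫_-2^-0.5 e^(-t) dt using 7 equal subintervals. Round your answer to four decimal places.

Δt = (-0.5 − (-2))/7 = 3/14.
Midpoints: -53/28, -47/28, -41/28, -1.25, -29/28, -23/28, -17/28.
f(-53/28) ≈ 6.6383, f(-47/28) ≈ 5.3579, f(-41/28) ≈ 4.3245, f(-1.25) ≈ 3.4903, f(-29/28) ≈ 2.8171, f(-23/28) ≈ 2.2737, f(-17/28) ≈ 1.8352.
Sum = Δt · [f(-53/28) + f(-47/28) + f(-41/28) + ...].
Sum ≈ 5.7294.

5.7294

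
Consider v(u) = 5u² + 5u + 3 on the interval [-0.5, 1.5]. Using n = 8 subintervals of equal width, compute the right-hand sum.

19.4375

Δu = (1.5 − (-0.5))/8 = 0.25.
Right endpoints: -0.25, 0, 0.25, 0.5, 0.75, 1, 1.25, 1.5.
v(-0.25) = 2.0625, v(0) = 3, v(0.25) = 4.5625, v(0.5) = 6.75, v(0.75) = 9.5625, v(1) = 13, v(1.25) = 17.0625, v(1.5) = 21.75.
Sum = Δu · [v(-0.25) + v(0) + v(0.25) + ...].
Sum = 19.4375.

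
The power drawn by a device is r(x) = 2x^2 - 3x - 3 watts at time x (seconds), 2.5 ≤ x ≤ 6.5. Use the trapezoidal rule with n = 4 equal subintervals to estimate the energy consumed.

108

Δx = (6.5 − 2.5)/4 = 1.
r(2.5) = 2, r(3.5) = 11, r(4.5) = 24, r(5.5) = 41, r(6.5) = 62.
T_4 = (Δx/2)·[r(x_0) + 2r(x_1) + 2r(x_2) + 2r(x_3) + r(x_4)].
Sum = 108.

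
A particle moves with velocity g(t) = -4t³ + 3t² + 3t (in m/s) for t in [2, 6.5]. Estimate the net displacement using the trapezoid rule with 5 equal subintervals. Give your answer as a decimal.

-1474.2225

Δt = (6.5 − 2)/5 = 0.9.
g(2) = -14, g(2.9) = -63.626, g(3.8) = -164.768, g(4.7) = -334.922, g(5.6) = -591.584, g(6.5) = -952.25.
T_5 = (Δt/2)·[g(t_0) + 2g(t_1) + ... + 2g(t_{4}) + g(t_5)].
Sum = -1474.2225.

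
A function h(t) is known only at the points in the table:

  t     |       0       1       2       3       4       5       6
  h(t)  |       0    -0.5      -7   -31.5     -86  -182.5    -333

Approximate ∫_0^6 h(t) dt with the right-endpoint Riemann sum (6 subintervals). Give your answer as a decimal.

-640.5

Δt = 1.
Sum = 1·[(-0.5) + (-7) + (-31.5) + (-86) + (-182.5) + (-333)] = -640.5.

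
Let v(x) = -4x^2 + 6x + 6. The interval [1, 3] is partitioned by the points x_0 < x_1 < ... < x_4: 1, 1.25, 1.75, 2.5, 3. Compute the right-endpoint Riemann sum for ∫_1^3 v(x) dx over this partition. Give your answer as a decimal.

-5.0625

Subinterval widths: 0.25, 0.5, 0.75, 0.5.
Right endpoints: 1.25, 1.75, 2.5, 3.
v(1.25) = 7.25, v(1.75) = 4.25, v(2.5) = -4, v(3) = -12.
Sum = Σ Δx_i · v(x_i).
Sum = -5.0625.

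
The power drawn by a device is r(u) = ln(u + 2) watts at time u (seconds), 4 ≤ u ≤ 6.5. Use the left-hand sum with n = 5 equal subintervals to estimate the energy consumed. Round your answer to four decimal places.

4.8519

Δu = (6.5 − 4)/5 = 0.5.
Left endpoints: 4, 4.5, 5, 5.5, 6.
r(4) ≈ 1.7918, r(4.5) ≈ 1.8718, r(5) ≈ 1.9459, r(5.5) ≈ 2.0149, r(6) ≈ 2.0794.
Sum = Δu · [r(4) + r(4.5) + r(5) + r(5.5) + r(6)].
Sum ≈ 4.8519.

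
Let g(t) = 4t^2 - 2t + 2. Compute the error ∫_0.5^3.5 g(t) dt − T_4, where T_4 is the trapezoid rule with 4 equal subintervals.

-1.125

Exact integral: ∫_0.5^3.5 g(t) dt = 51.
T_4 = 52.125.
Error = 51 − 52.125 = -1.125.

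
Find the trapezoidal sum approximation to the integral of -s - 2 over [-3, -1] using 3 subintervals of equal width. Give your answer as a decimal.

Δs = (-1 − (-3))/3 = 2/3.
f(-3) = 1, f(-7/3) = 1/3, f(-5/3) = -1/3, f(-1) = -1.
T_3 = (Δs/2)·[f(s_0) + 2f(s_1) + 2f(s_2) + f(s_3)].
Sum = 0.

0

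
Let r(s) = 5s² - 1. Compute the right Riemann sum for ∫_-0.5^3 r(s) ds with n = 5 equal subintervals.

58.45

Δs = (3 − (-0.5))/5 = 0.7.
Right endpoints: 0.2, 0.9, 1.6, 2.3, 3.
r(0.2) = -0.8, r(0.9) = 3.05, r(1.6) = 11.8, r(2.3) = 25.45, r(3) = 44.
Sum = Δs · [r(0.2) + r(0.9) + r(1.6) + r(2.3) + r(3)].
Sum = 58.45.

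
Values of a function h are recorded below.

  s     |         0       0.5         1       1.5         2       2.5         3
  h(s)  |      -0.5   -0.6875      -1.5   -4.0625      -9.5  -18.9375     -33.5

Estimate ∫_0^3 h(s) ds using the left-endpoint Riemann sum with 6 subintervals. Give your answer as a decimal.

Δs = 0.5.
Sum = 0.5·[(-0.5) + (-0.6875) + (-1.5) + (-4.0625) + (-9.5) + (-18.9375)] = -17.59375.

-17.59375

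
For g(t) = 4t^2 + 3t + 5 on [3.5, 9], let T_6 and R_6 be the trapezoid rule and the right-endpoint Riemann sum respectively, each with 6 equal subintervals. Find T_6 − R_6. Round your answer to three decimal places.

T_6 ≈ 1048.53935.
R_6 ≈ 1182.14352.
T_6 − R_6 ≈ -133.604.

-133.604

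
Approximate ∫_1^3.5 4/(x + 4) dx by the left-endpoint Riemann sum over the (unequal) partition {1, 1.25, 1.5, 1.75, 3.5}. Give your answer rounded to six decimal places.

Subinterval widths: 0.25, 0.25, 0.25, 1.75.
Left endpoints: 1, 1.25, 1.5, 1.75.
f(1) = 0.8, f(1.25) = 16/21, f(1.5) = 8/11, f(1.75) = 16/23.
Sum = Σ Δx_i · f(x_i).
Sum ≈ 1.789686.

1.789686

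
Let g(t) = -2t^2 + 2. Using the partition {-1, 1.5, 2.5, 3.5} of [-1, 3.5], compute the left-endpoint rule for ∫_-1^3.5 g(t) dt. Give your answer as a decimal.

-13

Subinterval widths: 2.5, 1, 1.
Left endpoints: -1, 1.5, 2.5.
g(-1) = 0, g(1.5) = -2.5, g(2.5) = -10.5.
Sum = Σ Δt_i · g(t_i).
Sum = -13.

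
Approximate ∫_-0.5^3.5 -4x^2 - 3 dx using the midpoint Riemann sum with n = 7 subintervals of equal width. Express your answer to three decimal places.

-68.898

Δx = (3.5 − (-0.5))/7 = 4/7.
Midpoints: -3/14, 5/14, 13/14, 1.5, 29/14, 37/14, 45/14.
f(-3/14) = -156/49, f(5/14) = -172/49, f(13/14) = -316/49, f(1.5) = -12, f(29/14) = -988/49, f(37/14) = -1516/49, f(45/14) = -2172/49.
Sum = Δx · [f(-3/14) + f(5/14) + f(13/14) + ...].
Sum ≈ -68.898.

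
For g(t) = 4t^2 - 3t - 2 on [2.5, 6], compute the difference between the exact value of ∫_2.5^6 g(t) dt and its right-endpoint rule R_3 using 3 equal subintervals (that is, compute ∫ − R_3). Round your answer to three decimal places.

-66.468

Exact integral: ∫_2.5^6 g(t) dt ≈ 215.54167.
R_3 ≈ 282.00926.
Error ≈ 215.54167 − 282.00926 ≈ -66.468.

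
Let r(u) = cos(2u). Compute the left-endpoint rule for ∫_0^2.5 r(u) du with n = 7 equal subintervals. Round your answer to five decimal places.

-0.33098

Δu = (2.5 − 0)/7 = 5/14.
Left endpoints: 0, 5/14, 5/7, 15/14, 10/7, 25/14, 15/7.
r(0) ≈ 1.00000, r(5/14) ≈ 0.75556, r(5/7) ≈ 0.14175, r(15/14) ≈ -0.54137, r(10/7) ≈ -0.95982, r(25/14) ≈ -0.90903, r(15/7) ≈ -0.41385.
Sum = Δu · [r(0) + r(5/14) + r(5/7) + ...].
Sum ≈ -0.33098.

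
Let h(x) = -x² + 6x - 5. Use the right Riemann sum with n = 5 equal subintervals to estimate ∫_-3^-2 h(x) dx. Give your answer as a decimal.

Δx = (-2 − (-3))/5 = 0.2.
Right endpoints: -2.8, -2.6, -2.4, -2.2, -2.
h(-2.8) = -29.64, h(-2.6) = -27.36, h(-2.4) = -25.16, h(-2.2) = -23.04, h(-2) = -21.
Sum = Δx · [h(-2.8) + h(-2.6) + h(-2.4) + h(-2.2) + h(-2)].
Sum = -25.24.

-25.24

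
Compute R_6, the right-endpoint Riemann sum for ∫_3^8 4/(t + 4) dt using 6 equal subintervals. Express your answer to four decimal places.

Δt = (8 − 3)/6 = 5/6.
Right endpoints: 23/6, 14/3, 5.5, 19/3, 43/6, 8.
f(23/6) = 24/47, f(14/3) = 6/13, f(5.5) = 8/19, f(19/3) = 12/31, f(43/6) = 24/67, f(8) = 1/3.
Sum = Δt · [f(23/6) + f(14/3) + f(5.5) + ...].
Sum ≈ 2.0599.

2.0599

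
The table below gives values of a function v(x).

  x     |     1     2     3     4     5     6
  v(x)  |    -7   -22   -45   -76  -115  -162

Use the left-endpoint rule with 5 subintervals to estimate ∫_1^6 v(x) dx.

-265

Δx = 1.
Sum = 1·[(-7) + (-22) + (-45) + (-76) + (-115)] = -265.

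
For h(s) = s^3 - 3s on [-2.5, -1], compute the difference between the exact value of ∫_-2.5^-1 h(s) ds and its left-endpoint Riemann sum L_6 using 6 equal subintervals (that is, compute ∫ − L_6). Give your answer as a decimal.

Exact integral: ∫_-2.5^-1 h(s) ds = -1.640625.
L_6 = -2.98828125.
Error = -1.640625 − (-2.98828125) = 1.34765625.

1.34765625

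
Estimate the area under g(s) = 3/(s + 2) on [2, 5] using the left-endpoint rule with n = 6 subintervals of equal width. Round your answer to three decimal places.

1.762

Δs = (5 − 2)/6 = 0.5.
Left endpoints: 2, 2.5, 3, 3.5, 4, 4.5.
g(2) = 0.75, g(2.5) = 2/3, g(3) = 0.6, g(3.5) = 6/11, g(4) = 0.5, g(4.5) = 6/13.
Sum = Δs · [g(2) + g(2.5) + g(3) + ...].
Sum ≈ 1.762.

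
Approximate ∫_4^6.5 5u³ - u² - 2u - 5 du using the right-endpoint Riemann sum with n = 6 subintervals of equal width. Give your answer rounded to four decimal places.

Δu = (6.5 − 4)/6 = 5/12.
Right endpoints: 53/12, 29/6, 5.25, 17/3, 73/12, 6.5.
f(53/12) = 686773/1728, f(29/6) = 113731/216, f(5.25) = 680.453125, f(17/3) = 23257/27, f(73/12) = 1851473/1728, f(6.5) = 1312.875.
Sum = Δu · [f(53/12) + f(29/6) + f(5.25) + ...].
Sum ≈ 2020.8847.

2020.8847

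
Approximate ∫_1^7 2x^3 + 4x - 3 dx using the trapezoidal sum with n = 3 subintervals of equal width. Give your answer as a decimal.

Δx = (7 − 1)/3 = 2.
f(1) = 3, f(3) = 63, f(5) = 267, f(7) = 711.
T_3 = (Δx/2)·[f(x_0) + 2f(x_1) + 2f(x_2) + f(x_3)].
Sum = 1374.

1374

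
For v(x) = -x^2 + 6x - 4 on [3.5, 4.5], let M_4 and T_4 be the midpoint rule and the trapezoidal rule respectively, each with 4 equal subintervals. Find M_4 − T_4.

0.015625

M_4 = 3.921875.
T_4 = 3.90625.
M_4 − T_4 = 0.015625.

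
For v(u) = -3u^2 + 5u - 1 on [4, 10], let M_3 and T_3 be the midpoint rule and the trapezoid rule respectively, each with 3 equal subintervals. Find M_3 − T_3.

18

M_3 = -726.
T_3 = -744.
M_3 − T_3 = 18.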